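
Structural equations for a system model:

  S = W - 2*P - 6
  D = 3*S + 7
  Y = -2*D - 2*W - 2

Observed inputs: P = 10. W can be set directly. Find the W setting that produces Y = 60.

W = 10

Substituting into the S equation gives S = W - 26.
This gives D = 3*W - 71.
This gives Y = -8*W + 140.
Solve -8*W + 140 = 60: W = (60 - 140) / -8 = 10.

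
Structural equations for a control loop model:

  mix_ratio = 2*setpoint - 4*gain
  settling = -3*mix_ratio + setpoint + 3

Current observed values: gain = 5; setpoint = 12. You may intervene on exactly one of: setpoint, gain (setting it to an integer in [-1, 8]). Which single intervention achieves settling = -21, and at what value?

Intervening on setpoint: settling = -5*setpoint + 63. Reaching -21 requires setpoint = 84/5, not an integer.
Intervening on gain: with other inputs at their observed values, settling = 12*gain - 57. Solving for -21 gives gain = 3, within [-1, 8].

set gain = 3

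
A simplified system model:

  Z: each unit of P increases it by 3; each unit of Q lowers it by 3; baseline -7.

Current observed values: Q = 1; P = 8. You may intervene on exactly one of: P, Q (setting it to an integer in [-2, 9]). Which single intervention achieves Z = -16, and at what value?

Intervening on P: with other inputs at their observed values, Z = 3*P - 10. Solving for -16 gives P = -2, within [-2, 9].
Intervening on Q: Z = -3*Q + 17. Reaching -16 requires Q = 11, outside [-2, 9].

set P = -2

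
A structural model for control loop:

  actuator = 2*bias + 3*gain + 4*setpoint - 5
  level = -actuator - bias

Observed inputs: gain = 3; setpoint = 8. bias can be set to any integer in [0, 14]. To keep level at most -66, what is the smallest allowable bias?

bias = 10

Substituting into the actuator equation gives actuator = 2*bias + 36.
Substituting into the level equation gives level = -3*bias - 36.
Require -3*bias - 36 ≤ -66, so bias ≥ 10.
The smallest integer in [0, 14] satisfying this is 10.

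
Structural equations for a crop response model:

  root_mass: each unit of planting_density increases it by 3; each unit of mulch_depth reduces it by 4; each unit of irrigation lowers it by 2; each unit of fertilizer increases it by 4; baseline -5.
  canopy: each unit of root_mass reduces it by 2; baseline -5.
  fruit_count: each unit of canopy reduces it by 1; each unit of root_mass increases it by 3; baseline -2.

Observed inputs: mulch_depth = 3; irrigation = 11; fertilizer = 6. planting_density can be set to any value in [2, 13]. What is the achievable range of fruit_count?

-42 to 123

Substituting into the root_mass equation gives root_mass = 3*planting_density - 15.
This gives canopy = -6*planting_density + 25.
So fruit_count = 15*planting_density - 72.
Linear in planting_density, so extremes are at the endpoints: planting_density = 2 gives fruit_count = -42; planting_density = 13 gives fruit_count = 123.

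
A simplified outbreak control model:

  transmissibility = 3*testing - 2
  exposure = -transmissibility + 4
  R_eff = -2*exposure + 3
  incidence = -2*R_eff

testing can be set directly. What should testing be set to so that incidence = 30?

Substituting into the exposure equation gives exposure = -3*testing + 6.
Substituting into the R_eff equation gives R_eff = 6*testing - 9.
Substituting into the incidence equation gives incidence = -12*testing + 18.
Solve -12*testing + 18 = 30: testing = (30 - 18) / -12 = -1.

testing = -1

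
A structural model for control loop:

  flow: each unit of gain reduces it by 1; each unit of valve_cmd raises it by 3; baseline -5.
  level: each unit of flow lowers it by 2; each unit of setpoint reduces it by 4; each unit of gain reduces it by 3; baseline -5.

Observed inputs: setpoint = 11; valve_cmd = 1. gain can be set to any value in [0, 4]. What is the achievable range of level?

-49 to -45

Substituting into the flow equation gives flow = -gain - 2.
level becomes -gain - 45.
Linear in gain, so extremes are at the endpoints: gain = 0 gives level = -45; gain = 4 gives level = -49.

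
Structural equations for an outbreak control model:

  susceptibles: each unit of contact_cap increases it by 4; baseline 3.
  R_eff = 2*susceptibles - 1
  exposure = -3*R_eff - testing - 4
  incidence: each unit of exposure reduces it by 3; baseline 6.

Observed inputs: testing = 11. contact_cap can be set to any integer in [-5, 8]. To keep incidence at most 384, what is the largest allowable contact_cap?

Substituting into the R_eff equation gives R_eff = 8*contact_cap + 5.
Substituting into the exposure equation gives exposure = -24*contact_cap - 30.
Substituting into the incidence equation gives incidence = 72*contact_cap + 96.
Require 72*contact_cap + 96 ≤ 384, so contact_cap ≤ 4.
The largest integer in [-5, 8] satisfying this is 4.

contact_cap = 4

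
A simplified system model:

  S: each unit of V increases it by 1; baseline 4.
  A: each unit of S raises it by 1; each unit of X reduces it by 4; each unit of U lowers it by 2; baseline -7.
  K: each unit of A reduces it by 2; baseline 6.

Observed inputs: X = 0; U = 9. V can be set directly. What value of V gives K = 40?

Substituting into the A equation gives A = V - 21.
So K = -2*V + 48.
Solve -2*V + 48 = 40: V = (40 - 48) / -2 = 4.

V = 4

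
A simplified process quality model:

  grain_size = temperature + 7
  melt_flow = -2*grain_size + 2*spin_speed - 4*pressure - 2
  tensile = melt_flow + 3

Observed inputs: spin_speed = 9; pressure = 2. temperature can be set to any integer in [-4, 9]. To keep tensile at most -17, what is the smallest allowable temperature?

temperature = 7

Substituting into the melt_flow equation gives melt_flow = -2*temperature - 6.
This gives tensile = -2*temperature - 3.
Require -2*temperature - 3 ≤ -17, so temperature ≥ 7.
The smallest integer in [-4, 9] satisfying this is 7.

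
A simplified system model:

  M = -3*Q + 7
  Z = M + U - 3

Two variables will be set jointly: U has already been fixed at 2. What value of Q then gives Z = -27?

Q = 11

With U held at 2:
Substituting into the Z equation gives Z = -3*Q + 6.
Solve -3*Q + 6 = -27: Q = (-27 - 6) / -3 = 11.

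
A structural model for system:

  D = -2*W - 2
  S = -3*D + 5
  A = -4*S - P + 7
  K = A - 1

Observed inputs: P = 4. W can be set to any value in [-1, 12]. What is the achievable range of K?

Substituting into the S equation gives S = 6*W + 11.
A becomes -24*W - 41.
Substituting into the K equation gives K = -24*W - 42.
Linear in W, so extremes are at the endpoints: W = -1 gives K = -18; W = 12 gives K = -330.

-330 to -18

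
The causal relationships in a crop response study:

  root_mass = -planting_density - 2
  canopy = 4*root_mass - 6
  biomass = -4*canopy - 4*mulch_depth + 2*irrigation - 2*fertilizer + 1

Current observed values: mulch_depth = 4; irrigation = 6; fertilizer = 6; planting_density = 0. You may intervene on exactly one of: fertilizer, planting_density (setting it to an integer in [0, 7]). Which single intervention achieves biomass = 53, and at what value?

set fertilizer = 0

Intervening on fertilizer: with other inputs at their observed values, biomass = -2*fertilizer + 53. Solving for 53 gives fertilizer = 0, within [0, 7].
Intervening on planting_density: biomass = 16*planting_density + 41. Reaching 53 requires planting_density = 3/4, not an integer.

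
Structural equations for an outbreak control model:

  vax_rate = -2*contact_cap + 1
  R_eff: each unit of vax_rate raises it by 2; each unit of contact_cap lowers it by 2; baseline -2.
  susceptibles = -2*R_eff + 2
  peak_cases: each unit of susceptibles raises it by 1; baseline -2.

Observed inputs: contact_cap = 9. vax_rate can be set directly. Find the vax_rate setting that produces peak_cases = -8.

Intervening on vax_rate fixes its value directly, overriding its dependence on contact_cap.
Substituting into the R_eff equation gives R_eff = 2*vax_rate - 20.
Substituting into the susceptibles equation gives susceptibles = -4*vax_rate + 42.
So peak_cases = -4*vax_rate + 40.
Solve -4*vax_rate + 40 = -8: vax_rate = (-8 - 40) / -4 = 12.

vax_rate = 12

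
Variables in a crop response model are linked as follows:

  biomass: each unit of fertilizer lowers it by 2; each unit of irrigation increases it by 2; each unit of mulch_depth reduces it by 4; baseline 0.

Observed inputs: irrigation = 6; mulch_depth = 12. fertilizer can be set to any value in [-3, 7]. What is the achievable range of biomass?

Substituting into the biomass equation gives biomass = -2*fertilizer - 36.
Linear in fertilizer, so extremes are at the endpoints: fertilizer = -3 gives biomass = -30; fertilizer = 7 gives biomass = -50.

-50 to -30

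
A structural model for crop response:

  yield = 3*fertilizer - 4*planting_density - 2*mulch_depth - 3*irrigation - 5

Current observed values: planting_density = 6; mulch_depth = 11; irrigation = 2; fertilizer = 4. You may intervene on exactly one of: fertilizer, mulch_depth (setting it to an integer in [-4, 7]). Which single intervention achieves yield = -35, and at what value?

Intervening on fertilizer: yield = 3*fertilizer - 57. Reaching -35 requires fertilizer = 22/3, not an integer.
Intervening on mulch_depth: with other inputs at their observed values, yield = -2*mulch_depth - 23. Solving for -35 gives mulch_depth = 6, within [-4, 7].

set mulch_depth = 6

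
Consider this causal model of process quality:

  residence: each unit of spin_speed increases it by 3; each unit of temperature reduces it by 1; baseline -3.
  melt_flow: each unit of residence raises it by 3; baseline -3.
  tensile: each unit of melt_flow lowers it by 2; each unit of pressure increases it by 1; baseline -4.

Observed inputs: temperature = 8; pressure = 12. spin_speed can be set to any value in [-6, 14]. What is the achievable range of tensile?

-172 to 188

Substituting into the residence equation gives residence = 3*spin_speed - 11.
This gives melt_flow = 9*spin_speed - 36.
Substituting into the tensile equation gives tensile = -18*spin_speed + 80.
Linear in spin_speed, so extremes are at the endpoints: spin_speed = -6 gives tensile = 188; spin_speed = 14 gives tensile = -172.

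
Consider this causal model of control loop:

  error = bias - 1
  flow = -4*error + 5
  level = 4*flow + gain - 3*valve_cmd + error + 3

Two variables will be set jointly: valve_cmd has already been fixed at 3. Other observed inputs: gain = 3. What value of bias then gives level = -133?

With valve_cmd held at 3:
Substituting into the flow equation gives flow = -4*bias + 9.
Substituting into the level equation gives level = -15*bias + 32.
Solve -15*bias + 32 = -133: bias = (-133 - 32) / -15 = 11.

bias = 11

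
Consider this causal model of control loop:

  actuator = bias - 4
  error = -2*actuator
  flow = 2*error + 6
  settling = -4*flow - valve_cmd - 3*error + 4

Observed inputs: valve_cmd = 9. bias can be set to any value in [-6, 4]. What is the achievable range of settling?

-249 to -29

Substituting into the error equation gives error = -2*bias + 8.
Substituting into the flow equation gives flow = -4*bias + 22.
settling becomes 22*bias - 117.
Linear in bias, so extremes are at the endpoints: bias = -6 gives settling = -249; bias = 4 gives settling = -29.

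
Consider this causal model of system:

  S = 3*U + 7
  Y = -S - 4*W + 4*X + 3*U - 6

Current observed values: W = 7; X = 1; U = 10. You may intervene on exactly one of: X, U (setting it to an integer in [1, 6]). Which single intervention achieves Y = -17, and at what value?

set X = 6

Intervening on X: with other inputs at their observed values, Y = 4*X - 41. Solving for -17 gives X = 6, within [1, 6].
Intervening on U: the paths from U to Y cancel (net effect zero), leaving Y = -37; -17 is unreachable this way.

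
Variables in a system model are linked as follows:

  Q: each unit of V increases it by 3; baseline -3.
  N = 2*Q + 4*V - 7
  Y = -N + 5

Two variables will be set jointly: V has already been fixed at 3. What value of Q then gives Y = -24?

With V held at 3:
Intervening on Q fixes its value directly, overriding its dependence on V.
Substituting into the N equation gives N = 2*Q + 5.
Substituting into the Y equation gives Y = -2*Q.
Solve -2*Q = -24: Q = -24 / -2 = 12.

Q = 12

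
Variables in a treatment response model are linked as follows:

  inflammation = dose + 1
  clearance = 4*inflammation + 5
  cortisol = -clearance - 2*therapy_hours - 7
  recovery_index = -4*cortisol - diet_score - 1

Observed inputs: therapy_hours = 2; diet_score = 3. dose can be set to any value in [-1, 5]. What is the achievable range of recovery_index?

60 to 156

Substituting into the clearance equation gives clearance = 4*dose + 9.
Substituting into the cortisol equation gives cortisol = -4*dose - 20.
Substituting into the recovery_index equation gives recovery_index = 16*dose + 76.
Linear in dose, so extremes are at the endpoints: dose = -1 gives recovery_index = 60; dose = 5 gives recovery_index = 156.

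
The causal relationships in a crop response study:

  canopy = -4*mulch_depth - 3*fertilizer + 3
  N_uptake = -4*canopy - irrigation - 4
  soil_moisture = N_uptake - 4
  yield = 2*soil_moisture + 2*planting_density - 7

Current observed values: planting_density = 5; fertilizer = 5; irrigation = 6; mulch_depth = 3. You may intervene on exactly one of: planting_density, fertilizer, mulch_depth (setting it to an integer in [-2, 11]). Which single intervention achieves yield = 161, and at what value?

Intervening on planting_density: with other inputs at their observed values, yield = 2*planting_density + 157. Solving for 161 gives planting_density = 2, within [-2, 11].
Intervening on fertilizer: yield = 24*fertilizer + 47. Reaching 161 requires fertilizer = 19/4, not an integer.
Intervening on mulch_depth: yield = 32*mulch_depth + 71. Reaching 161 requires mulch_depth = 45/16, not an integer.

set planting_density = 2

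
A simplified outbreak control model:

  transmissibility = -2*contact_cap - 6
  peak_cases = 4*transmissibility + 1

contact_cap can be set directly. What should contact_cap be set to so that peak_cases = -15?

contact_cap = -1

Substituting into the peak_cases equation gives peak_cases = -8*contact_cap - 23.
Solve -8*contact_cap - 23 = -15: contact_cap = (-15 + 23) / -8 = -1.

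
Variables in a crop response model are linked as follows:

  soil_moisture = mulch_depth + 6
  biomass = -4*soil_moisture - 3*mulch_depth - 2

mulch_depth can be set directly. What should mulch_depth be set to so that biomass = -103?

mulch_depth = 11

Substituting into the biomass equation gives biomass = -7*mulch_depth - 26.
Solve -7*mulch_depth - 26 = -103: mulch_depth = (-103 + 26) / -7 = 11.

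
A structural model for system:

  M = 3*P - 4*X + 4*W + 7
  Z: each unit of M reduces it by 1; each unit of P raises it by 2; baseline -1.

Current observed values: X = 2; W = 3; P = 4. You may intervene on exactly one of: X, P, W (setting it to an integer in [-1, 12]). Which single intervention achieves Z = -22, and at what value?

Intervening on X: Z = 4*X - 24. Reaching -22 requires X = 1/2, not an integer.
Intervening on P: with other inputs at their observed values, Z = -P - 12. Solving for -22 gives P = 10, within [-1, 12].
Intervening on W: Z = -4*W - 4. Reaching -22 requires W = 9/2, not an integer.

set P = 10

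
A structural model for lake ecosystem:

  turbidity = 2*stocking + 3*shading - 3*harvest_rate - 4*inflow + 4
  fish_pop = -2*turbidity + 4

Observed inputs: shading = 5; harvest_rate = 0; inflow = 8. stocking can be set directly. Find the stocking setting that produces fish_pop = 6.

Substituting into the turbidity equation gives turbidity = 2*stocking - 13.
fish_pop becomes -4*stocking + 30.
Solve -4*stocking + 30 = 6: stocking = (6 - 30) / -4 = 6.

stocking = 6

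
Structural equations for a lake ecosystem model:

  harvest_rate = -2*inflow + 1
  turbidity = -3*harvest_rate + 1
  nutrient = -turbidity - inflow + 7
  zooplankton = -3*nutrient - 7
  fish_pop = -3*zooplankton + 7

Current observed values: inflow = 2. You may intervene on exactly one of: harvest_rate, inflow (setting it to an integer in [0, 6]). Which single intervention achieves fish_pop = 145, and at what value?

set harvest_rate = 3

Intervening on harvest_rate: with other inputs at their observed values, fish_pop = 27*harvest_rate + 64. Solving for 145 gives harvest_rate = 3, within [0, 6].
Intervening on inflow: fish_pop = -63*inflow + 109. Reaching 145 requires inflow = -4/7, not an integer.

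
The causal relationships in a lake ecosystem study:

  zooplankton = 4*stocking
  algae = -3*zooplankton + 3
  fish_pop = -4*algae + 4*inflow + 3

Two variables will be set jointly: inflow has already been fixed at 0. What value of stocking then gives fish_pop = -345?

With inflow held at 0:
Substituting into the algae equation gives algae = -12*stocking + 3.
Substituting into the fish_pop equation gives fish_pop = 48*stocking - 9.
Solve 48*stocking - 9 = -345: stocking = (-345 + 9) / 48 = -7.

stocking = -7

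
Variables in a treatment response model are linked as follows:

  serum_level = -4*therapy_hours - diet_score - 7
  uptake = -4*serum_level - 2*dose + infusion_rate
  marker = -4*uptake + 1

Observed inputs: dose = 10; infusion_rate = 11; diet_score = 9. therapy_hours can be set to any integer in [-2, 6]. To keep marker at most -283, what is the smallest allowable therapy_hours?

therapy_hours = 1

Substituting into the serum_level equation gives serum_level = -4*therapy_hours - 16.
This gives uptake = 16*therapy_hours + 55.
Substituting into the marker equation gives marker = -64*therapy_hours - 219.
Require -64*therapy_hours - 219 ≤ -283, so therapy_hours ≥ 1.
The smallest integer in [-2, 6] satisfying this is 1.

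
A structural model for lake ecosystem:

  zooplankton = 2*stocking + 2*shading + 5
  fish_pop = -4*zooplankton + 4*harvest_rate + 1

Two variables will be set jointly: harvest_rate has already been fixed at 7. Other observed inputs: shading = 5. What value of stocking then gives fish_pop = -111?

With harvest_rate held at 7:
Substituting into the zooplankton equation gives zooplankton = 2*stocking + 15.
Substituting into the fish_pop equation gives fish_pop = -8*stocking - 31.
Solve -8*stocking - 31 = -111: stocking = (-111 + 31) / -8 = 10.

stocking = 10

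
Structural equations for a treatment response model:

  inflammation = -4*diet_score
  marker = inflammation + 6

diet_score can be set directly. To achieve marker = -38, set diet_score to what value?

Substituting into the marker equation gives marker = -4*diet_score + 6.
Solve -4*diet_score + 6 = -38: diet_score = (-38 - 6) / -4 = 11.

diet_score = 11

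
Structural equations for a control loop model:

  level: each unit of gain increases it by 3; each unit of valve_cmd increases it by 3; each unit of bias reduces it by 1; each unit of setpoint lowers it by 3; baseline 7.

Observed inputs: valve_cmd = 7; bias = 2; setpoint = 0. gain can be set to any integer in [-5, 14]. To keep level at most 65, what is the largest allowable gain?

Substituting into the level equation gives level = 3*gain + 26.
Require 3*gain + 26 ≤ 65, so gain ≤ 13.
The largest integer in [-5, 14] satisfying this is 13.

gain = 13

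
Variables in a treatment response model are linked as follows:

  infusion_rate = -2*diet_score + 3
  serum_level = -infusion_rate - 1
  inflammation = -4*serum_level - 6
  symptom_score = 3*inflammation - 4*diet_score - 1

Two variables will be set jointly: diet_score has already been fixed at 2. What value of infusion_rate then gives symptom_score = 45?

infusion_rate = 5

With diet_score held at 2:
Intervening on infusion_rate fixes its value directly, overriding its dependence on diet_score.
Substituting into the inflammation equation gives inflammation = 4*infusion_rate - 2.
Substituting into the symptom_score equation gives symptom_score = 12*infusion_rate - 15.
Solve 12*infusion_rate - 15 = 45: infusion_rate = (45 + 15) / 12 = 5.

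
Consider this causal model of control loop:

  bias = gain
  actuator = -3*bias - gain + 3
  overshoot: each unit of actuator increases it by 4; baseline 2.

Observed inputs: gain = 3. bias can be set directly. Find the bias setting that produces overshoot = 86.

bias = -7

Intervening on bias fixes its value directly, overriding its dependence on gain.
Substituting into the actuator equation gives actuator = -3*bias.
Substituting into the overshoot equation gives overshoot = -12*bias + 2.
Solve -12*bias + 2 = 86: bias = (86 - 2) / -12 = -7.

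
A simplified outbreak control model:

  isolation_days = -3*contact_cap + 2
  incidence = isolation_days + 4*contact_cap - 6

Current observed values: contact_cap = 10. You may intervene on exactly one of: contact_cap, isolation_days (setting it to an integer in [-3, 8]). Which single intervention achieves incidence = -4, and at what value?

Intervening on contact_cap: with other inputs at their observed values, incidence = contact_cap - 4. Solving for -4 gives contact_cap = 0, within [-3, 8].
Intervening on isolation_days: incidence = isolation_days + 34. Reaching -4 requires isolation_days = -38, outside [-3, 8].

set contact_cap = 0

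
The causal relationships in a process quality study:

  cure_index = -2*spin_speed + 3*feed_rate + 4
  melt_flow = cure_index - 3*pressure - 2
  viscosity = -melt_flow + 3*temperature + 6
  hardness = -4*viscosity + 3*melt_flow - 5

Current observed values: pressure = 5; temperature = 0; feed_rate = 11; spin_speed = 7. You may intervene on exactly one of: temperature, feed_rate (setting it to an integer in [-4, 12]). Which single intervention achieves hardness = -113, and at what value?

set feed_rate = 5

Intervening on temperature: hardness = -12*temperature + 13. Reaching -113 requires temperature = 21/2, not an integer.
Intervening on feed_rate: with other inputs at their observed values, hardness = 21*feed_rate - 218. Solving for -113 gives feed_rate = 5, within [-4, 12].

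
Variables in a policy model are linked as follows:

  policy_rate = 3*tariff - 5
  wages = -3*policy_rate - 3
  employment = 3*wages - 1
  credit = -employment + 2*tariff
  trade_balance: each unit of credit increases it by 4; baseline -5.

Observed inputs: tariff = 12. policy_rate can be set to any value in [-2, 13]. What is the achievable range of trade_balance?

Intervening on policy_rate fixes its value directly, overriding its dependence on tariff.
Substituting into the employment equation gives employment = -9*policy_rate - 10.
Substituting into the credit equation gives credit = 9*policy_rate + 34.
Substituting into the trade_balance equation gives trade_balance = 36*policy_rate + 131.
Linear in policy_rate, so extremes are at the endpoints: policy_rate = -2 gives trade_balance = 59; policy_rate = 13 gives trade_balance = 599.

59 to 599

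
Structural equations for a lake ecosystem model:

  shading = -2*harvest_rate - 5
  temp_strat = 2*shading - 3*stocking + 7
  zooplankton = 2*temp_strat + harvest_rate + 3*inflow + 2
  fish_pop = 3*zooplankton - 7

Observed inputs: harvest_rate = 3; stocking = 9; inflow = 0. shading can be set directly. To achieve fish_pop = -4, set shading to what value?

Intervening on shading fixes its value directly, overriding its dependence on harvest_rate.
Substituting into the temp_strat equation gives temp_strat = 2*shading - 20.
Substituting into the zooplankton equation gives zooplankton = 4*shading - 35.
Substituting into the fish_pop equation gives fish_pop = 12*shading - 112.
Solve 12*shading - 112 = -4: shading = (-4 + 112) / 12 = 9.

shading = 9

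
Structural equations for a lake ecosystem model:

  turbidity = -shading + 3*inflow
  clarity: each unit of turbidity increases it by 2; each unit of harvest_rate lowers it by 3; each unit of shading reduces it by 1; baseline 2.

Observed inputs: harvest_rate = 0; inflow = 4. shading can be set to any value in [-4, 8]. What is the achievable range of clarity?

Substituting into the turbidity equation gives turbidity = -shading + 12.
Substituting into the clarity equation gives clarity = -3*shading + 26.
Linear in shading, so extremes are at the endpoints: shading = -4 gives clarity = 38; shading = 8 gives clarity = 2.

2 to 38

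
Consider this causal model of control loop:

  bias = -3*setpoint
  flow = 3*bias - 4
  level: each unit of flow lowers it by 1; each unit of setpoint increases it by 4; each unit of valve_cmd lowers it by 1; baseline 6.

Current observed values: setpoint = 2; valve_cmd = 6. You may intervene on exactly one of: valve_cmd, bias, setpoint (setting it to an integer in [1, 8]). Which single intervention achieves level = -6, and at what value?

set bias = 6

Intervening on valve_cmd: level = -valve_cmd + 36. Reaching -6 requires valve_cmd = 42, outside [1, 8].
Intervening on bias: with other inputs at their observed values, level = -3*bias + 12. Solving for -6 gives bias = 6, within [1, 8].
Intervening on setpoint: level = 13*setpoint + 4. Reaching -6 requires setpoint = -10/13, not an integer.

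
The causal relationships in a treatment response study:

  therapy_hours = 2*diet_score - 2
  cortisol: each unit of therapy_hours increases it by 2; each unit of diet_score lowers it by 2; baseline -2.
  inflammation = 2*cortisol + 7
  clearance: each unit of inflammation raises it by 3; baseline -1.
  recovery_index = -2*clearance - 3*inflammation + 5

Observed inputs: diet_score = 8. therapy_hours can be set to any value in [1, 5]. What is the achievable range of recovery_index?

88 to 232

Intervening on therapy_hours fixes its value directly, overriding its dependence on diet_score.
Substituting into the cortisol equation gives cortisol = 2*therapy_hours - 18.
Substituting into the inflammation equation gives inflammation = 4*therapy_hours - 29.
This gives clearance = 12*therapy_hours - 88.
recovery_index becomes -36*therapy_hours + 268.
Linear in therapy_hours, so extremes are at the endpoints: therapy_hours = 1 gives recovery_index = 232; therapy_hours = 5 gives recovery_index = 88.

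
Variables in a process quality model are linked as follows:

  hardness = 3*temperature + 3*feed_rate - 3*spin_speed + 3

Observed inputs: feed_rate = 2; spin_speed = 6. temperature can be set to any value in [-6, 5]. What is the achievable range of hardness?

-27 to 6

Substituting into the hardness equation gives hardness = 3*temperature - 9.
Linear in temperature, so extremes are at the endpoints: temperature = -6 gives hardness = -27; temperature = 5 gives hardness = 6.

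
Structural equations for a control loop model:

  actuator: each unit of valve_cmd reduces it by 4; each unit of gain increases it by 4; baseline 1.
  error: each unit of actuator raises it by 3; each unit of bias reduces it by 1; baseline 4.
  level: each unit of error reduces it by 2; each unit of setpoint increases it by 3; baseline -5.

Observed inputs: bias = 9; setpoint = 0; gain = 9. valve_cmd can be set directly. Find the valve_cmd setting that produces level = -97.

valve_cmd = 5

Substituting into the actuator equation gives actuator = -4*valve_cmd + 37.
Substituting into the error equation gives error = -12*valve_cmd + 106.
level becomes 24*valve_cmd - 217.
Solve 24*valve_cmd - 217 = -97: valve_cmd = (-97 + 217) / 24 = 5.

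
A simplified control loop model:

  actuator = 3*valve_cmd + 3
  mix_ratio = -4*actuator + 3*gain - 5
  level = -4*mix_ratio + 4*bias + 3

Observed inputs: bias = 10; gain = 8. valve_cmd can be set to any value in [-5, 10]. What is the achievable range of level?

-225 to 495

Substituting into the mix_ratio equation gives mix_ratio = -12*valve_cmd + 7.
So level = 48*valve_cmd + 15.
Linear in valve_cmd, so extremes are at the endpoints: valve_cmd = -5 gives level = -225; valve_cmd = 10 gives level = 495.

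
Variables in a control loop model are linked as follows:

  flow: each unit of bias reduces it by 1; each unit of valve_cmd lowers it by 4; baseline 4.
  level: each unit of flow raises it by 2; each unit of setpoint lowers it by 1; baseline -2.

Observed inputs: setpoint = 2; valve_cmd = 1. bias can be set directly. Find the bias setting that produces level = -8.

Substituting into the flow equation gives flow = -bias.
This gives level = -2*bias - 4.
Solve -2*bias - 4 = -8: bias = (-8 + 4) / -2 = 2.

bias = 2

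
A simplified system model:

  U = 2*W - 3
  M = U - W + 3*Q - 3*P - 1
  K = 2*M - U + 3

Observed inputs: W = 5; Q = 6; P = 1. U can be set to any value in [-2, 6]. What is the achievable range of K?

19 to 27

Intervening on U fixes its value directly, overriding its dependence on W.
Substituting into the M equation gives M = U + 9.
Substituting into the K equation gives K = U + 21.
Linear in U, so extremes are at the endpoints: U = -2 gives K = 19; U = 6 gives K = 27.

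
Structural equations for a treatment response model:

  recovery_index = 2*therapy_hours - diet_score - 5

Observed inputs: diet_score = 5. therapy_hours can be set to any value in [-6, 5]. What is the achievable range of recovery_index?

Substituting into the recovery_index equation gives recovery_index = 2*therapy_hours - 10.
Linear in therapy_hours, so extremes are at the endpoints: therapy_hours = -6 gives recovery_index = -22; therapy_hours = 5 gives recovery_index = 0.

-22 to 0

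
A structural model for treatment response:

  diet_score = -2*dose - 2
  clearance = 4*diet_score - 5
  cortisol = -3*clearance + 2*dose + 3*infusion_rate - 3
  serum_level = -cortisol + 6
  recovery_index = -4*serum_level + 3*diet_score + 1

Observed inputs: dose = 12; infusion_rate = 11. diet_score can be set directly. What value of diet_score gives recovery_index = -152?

Intervening on diet_score fixes its value directly, overriding its dependence on dose.
Substituting into the cortisol equation gives cortisol = -12*diet_score + 69.
Substituting into the serum_level equation gives serum_level = 12*diet_score - 63.
Substituting into the recovery_index equation gives recovery_index = -45*diet_score + 253.
Solve -45*diet_score + 253 = -152: diet_score = (-152 - 253) / -45 = 9.

diet_score = 9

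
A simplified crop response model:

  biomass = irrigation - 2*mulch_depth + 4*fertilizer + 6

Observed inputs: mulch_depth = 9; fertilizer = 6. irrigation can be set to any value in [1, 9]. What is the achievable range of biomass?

Substituting into the biomass equation gives biomass = irrigation + 12.
Linear in irrigation, so extremes are at the endpoints: irrigation = 1 gives biomass = 13; irrigation = 9 gives biomass = 21.

13 to 21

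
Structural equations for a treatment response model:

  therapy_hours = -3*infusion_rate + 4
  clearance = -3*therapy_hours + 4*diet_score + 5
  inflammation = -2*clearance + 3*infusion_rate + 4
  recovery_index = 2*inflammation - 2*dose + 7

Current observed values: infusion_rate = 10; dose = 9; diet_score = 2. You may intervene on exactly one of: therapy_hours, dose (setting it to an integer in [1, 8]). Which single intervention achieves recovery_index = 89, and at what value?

set therapy_hours = 7

Intervening on therapy_hours: with other inputs at their observed values, recovery_index = 12*therapy_hours + 5. Solving for 89 gives therapy_hours = 7, within [1, 8].
Intervening on dose: recovery_index = -2*dose - 289. Reaching 89 requires dose = -189, outside [1, 8].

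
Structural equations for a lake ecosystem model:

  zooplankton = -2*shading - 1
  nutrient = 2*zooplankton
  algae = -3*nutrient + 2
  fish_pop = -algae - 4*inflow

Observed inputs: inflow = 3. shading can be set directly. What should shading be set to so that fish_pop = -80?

shading = 5

Substituting into the nutrient equation gives nutrient = -4*shading - 2.
algae becomes 12*shading + 8.
This gives fish_pop = -12*shading - 20.
Solve -12*shading - 20 = -80: shading = (-80 + 20) / -12 = 5.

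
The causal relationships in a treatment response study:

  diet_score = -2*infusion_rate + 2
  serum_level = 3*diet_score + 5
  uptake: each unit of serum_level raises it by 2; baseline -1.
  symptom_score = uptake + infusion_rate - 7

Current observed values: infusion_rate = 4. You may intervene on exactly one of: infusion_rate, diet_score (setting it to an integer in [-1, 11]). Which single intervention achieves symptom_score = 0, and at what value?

Intervening on infusion_rate: symptom_score = -11*infusion_rate + 14. Reaching 0 requires infusion_rate = 14/11, not an integer.
Intervening on diet_score: with other inputs at their observed values, symptom_score = 6*diet_score + 6. Solving for 0 gives diet_score = -1, within [-1, 11].

set diet_score = -1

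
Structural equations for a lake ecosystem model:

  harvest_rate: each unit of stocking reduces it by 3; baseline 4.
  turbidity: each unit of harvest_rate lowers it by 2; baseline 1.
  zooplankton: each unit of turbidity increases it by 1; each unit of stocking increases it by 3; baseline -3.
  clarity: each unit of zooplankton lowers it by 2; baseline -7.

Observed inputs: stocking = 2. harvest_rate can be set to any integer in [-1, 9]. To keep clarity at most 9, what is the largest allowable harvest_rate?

harvest_rate = 6

Intervening on harvest_rate fixes its value directly, overriding its dependence on stocking.
Substituting into the zooplankton equation gives zooplankton = -2*harvest_rate + 4.
Substituting into the clarity equation gives clarity = 4*harvest_rate - 15.
Require 4*harvest_rate - 15 ≤ 9, so harvest_rate ≤ 6.
The largest integer in [-1, 9] satisfying this is 6.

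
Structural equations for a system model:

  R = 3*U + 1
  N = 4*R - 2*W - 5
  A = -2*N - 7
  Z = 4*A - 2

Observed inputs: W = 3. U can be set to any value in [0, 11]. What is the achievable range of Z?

-1030 to 26

Substituting into the N equation gives N = 12*U - 7.
This gives A = -24*U + 7.
Substituting into the Z equation gives Z = -96*U + 26.
Linear in U, so extremes are at the endpoints: U = 0 gives Z = 26; U = 11 gives Z = -1030.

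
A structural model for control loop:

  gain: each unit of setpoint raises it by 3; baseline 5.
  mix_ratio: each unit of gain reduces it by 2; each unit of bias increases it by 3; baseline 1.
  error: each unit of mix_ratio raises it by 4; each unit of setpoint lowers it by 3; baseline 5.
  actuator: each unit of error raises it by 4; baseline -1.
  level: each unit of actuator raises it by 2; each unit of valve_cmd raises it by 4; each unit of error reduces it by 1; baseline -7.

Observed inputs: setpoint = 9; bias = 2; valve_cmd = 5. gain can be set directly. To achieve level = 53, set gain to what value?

gain = 0

Intervening on gain fixes its value directly, overriding its dependence on setpoint.
Substituting into the mix_ratio equation gives mix_ratio = -2*gain + 7.
Substituting into the error equation gives error = -8*gain + 6.
Substituting into the actuator equation gives actuator = -32*gain + 23.
Substituting into the level equation gives level = -56*gain + 53.
Solve -56*gain + 53 = 53: gain = (53 - 53) / -56 = 0.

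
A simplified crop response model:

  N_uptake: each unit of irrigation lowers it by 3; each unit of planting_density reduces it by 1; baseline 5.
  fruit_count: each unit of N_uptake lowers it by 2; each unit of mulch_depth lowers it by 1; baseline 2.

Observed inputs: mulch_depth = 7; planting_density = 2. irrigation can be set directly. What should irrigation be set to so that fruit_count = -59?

Substituting into the N_uptake equation gives N_uptake = -3*irrigation + 3.
Substituting into the fruit_count equation gives fruit_count = 6*irrigation - 11.
Solve 6*irrigation - 11 = -59: irrigation = (-59 + 11) / 6 = -8.

irrigation = -8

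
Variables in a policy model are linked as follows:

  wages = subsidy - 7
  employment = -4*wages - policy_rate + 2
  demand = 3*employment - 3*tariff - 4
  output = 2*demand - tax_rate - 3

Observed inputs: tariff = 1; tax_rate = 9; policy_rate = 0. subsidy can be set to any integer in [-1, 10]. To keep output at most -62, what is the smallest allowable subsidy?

Substituting into the employment equation gives employment = -4*subsidy + 30.
Substituting into the demand equation gives demand = -12*subsidy + 83.
Substituting into the output equation gives output = -24*subsidy + 154.
Require -24*subsidy + 154 ≤ -62, so subsidy ≥ 9.
The smallest integer in [-1, 10] satisfying this is 9.

subsidy = 9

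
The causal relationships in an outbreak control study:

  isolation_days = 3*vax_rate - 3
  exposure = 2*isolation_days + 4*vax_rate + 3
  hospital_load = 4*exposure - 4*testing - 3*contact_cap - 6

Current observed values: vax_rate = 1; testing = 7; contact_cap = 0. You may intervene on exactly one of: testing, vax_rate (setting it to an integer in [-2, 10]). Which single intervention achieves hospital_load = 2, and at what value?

set testing = 5

Intervening on testing: with other inputs at their observed values, hospital_load = -4*testing + 22. Solving for 2 gives testing = 5, within [-2, 10].
Intervening on vax_rate: hospital_load = 40*vax_rate - 46. Reaching 2 requires vax_rate = 6/5, not an integer.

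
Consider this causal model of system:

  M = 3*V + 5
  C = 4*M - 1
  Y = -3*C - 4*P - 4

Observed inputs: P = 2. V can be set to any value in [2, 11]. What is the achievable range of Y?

Substituting into the C equation gives C = 12*V + 19.
Y becomes -36*V - 69.
Linear in V, so extremes are at the endpoints: V = 2 gives Y = -141; V = 11 gives Y = -465.

-465 to -141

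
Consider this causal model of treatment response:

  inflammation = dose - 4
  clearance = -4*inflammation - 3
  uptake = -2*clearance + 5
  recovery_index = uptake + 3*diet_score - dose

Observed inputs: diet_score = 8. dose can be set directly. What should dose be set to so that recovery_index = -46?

dose = -7

Substituting into the clearance equation gives clearance = -4*dose + 13.
Substituting into the uptake equation gives uptake = 8*dose - 21.
Substituting into the recovery_index equation gives recovery_index = 7*dose + 3.
Solve 7*dose + 3 = -46: dose = (-46 - 3) / 7 = -7.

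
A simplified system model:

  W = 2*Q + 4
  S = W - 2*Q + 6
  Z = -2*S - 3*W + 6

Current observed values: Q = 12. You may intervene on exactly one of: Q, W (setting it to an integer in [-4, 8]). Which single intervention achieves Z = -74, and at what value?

set Q = 8

Intervening on Q: with other inputs at their observed values, Z = -6*Q - 26. Solving for -74 gives Q = 8, within [-4, 8].
Intervening on W: Z = -5*W + 42. Reaching -74 requires W = 116/5, not an integer.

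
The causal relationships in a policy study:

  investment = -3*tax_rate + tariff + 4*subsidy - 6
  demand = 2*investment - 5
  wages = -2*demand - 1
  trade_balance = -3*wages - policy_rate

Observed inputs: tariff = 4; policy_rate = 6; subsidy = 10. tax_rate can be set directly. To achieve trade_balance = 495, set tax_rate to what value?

tax_rate = -2

Substituting into the investment equation gives investment = -3*tax_rate + 38.
Substituting into the demand equation gives demand = -6*tax_rate + 71.
Substituting into the wages equation gives wages = 12*tax_rate - 143.
Substituting into the trade_balance equation gives trade_balance = -36*tax_rate + 423.
Solve -36*tax_rate + 423 = 495: tax_rate = (495 - 423) / -36 = -2.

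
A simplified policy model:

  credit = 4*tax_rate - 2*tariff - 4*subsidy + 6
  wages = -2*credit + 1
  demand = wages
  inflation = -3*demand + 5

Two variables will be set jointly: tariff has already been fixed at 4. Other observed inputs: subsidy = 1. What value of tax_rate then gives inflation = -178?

With tariff held at 4:
Substituting into the credit equation gives credit = 4*tax_rate - 6.
wages becomes -8*tax_rate + 13.
So demand = -8*tax_rate + 13.
This gives inflation = 24*tax_rate - 34.
Solve 24*tax_rate - 34 = -178: tax_rate = (-178 + 34) / 24 = -6.

tax_rate = -6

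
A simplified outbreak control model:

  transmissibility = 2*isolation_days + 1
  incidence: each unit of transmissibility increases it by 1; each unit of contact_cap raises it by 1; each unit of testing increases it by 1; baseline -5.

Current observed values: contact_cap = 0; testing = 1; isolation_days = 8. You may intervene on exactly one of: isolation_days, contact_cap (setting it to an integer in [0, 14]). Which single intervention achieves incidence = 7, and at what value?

set isolation_days = 5

Intervening on isolation_days: with other inputs at their observed values, incidence = 2*isolation_days - 3. Solving for 7 gives isolation_days = 5, within [0, 14].
Intervening on contact_cap: incidence = contact_cap + 13. Reaching 7 requires contact_cap = -6, outside [0, 14].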